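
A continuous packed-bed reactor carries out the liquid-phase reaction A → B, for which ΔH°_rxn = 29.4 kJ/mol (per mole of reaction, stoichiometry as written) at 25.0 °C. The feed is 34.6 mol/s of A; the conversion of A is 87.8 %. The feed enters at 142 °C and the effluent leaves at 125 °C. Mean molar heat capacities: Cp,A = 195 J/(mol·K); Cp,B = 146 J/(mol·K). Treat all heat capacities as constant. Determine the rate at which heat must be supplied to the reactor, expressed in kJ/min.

Extent of reaction ξ = 0.878 × 34.6 = 30.379 mol/s
Reaction term: ξ·ΔH°_rxn = 30.379 × 29.4 = 893.14 kJ/s
Sensible, feed 142→25 °C: -789.4 kJ/s
Outlet flows (mol/s): A 4.2212, B 30.379
Sensible, products 25→125 °C: 525.84 kJ/s
Q = ΔH = 629.58 kJ/s = 629.58 kW
Heat supplied = 37775 kJ/min

Q_in = 37800 kJ/min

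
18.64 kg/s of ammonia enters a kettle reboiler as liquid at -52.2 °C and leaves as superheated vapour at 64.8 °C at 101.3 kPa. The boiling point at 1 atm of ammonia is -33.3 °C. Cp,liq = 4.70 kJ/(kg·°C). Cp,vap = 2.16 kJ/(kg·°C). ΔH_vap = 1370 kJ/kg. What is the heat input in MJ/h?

liquid -52.2→-33.3 °C: 88.83 kJ/kg
vaporisation at -33.3 °C: 1370 kJ/kg
vapour -33.3→64.8 °C: 211.9 kJ/kg
Δh = 88.83 + 1370 + 211.9 = 1670.7 kJ/kg
Q = ṁ·Δh = 18.64 kg/s × 1670.7 kJ/kg = 31142 kJ/s
|Q| = 31142 kW = 112110 MJ/h

Q = 112000 MJ/h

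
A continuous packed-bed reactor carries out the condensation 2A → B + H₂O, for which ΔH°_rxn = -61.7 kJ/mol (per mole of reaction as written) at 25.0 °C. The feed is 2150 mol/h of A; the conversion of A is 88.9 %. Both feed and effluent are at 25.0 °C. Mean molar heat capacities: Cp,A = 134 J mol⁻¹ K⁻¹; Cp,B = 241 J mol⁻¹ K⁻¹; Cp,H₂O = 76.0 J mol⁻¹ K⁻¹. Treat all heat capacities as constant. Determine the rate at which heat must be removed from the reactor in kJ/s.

Extent of reaction ξ = 0.889 × 2150 / 2 = 955.68 mol/h
Reaction term: ξ·ΔH°_rxn = 955.68 × -61.7 = -58965 kJ/h
Q = ΔH = -58965 kJ/h = -16.379 kW
Heat removed = 16.379 kJ/s

Q_out = 16.4 kJ/s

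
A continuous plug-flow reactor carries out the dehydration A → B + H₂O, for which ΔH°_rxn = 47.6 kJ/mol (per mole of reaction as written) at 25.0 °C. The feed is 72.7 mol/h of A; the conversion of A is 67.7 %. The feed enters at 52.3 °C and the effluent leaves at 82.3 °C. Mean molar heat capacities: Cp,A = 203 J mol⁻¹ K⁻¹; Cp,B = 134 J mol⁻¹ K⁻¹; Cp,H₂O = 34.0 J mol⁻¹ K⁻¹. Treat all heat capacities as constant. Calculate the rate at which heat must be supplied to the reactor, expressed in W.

Extent of reaction ξ = 0.677 × 72.7 = 49.218 mol/h
Reaction term: ξ·ΔH°_rxn = 49.218 × 47.6 = 2342.8 kJ/h
Sensible, feed 52.3→25 °C: -402.9 kJ/h
Outlet flows (mol/h): A 23.482, B 49.218, H₂O 49.218
Sensible, products 25→82.3 °C: 746.93 kJ/h
Q = ΔH = 2686.8 kJ/h = 0.74634 kW
Heat supplied = 746.34 W

Q_in = 746 W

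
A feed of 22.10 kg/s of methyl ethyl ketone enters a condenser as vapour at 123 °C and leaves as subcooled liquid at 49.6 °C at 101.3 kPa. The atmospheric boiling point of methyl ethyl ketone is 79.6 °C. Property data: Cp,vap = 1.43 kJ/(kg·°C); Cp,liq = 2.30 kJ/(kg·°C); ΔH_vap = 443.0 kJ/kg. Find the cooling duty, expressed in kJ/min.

Q_c = 761000 kJ/min

vapour 123→79.6 °C: -62.062 kJ/kg
condensation at 79.6 °C: -443 kJ/kg
liquid 79.6→49.6 °C: -69 kJ/kg
Δh = -62.062 + -443 + -69 = -574.06 kJ/kg
Q = ṁ·Δh = 22.10 kg/s × -574.06 kJ/kg = -12687 kJ/s
|Q| = 12687 kW = 761210 kJ/min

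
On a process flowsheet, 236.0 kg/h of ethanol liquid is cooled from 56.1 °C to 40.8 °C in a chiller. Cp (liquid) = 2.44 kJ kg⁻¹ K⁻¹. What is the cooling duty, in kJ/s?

Q = ṁ·Cp·ΔT = 236.0 × 2.44 × (40.8 − 56.1) = -8810.4 kJ/h
Converting: 8810.4 / 3600 s = 2.4473 kW

Q_c = 2.45 kJ/s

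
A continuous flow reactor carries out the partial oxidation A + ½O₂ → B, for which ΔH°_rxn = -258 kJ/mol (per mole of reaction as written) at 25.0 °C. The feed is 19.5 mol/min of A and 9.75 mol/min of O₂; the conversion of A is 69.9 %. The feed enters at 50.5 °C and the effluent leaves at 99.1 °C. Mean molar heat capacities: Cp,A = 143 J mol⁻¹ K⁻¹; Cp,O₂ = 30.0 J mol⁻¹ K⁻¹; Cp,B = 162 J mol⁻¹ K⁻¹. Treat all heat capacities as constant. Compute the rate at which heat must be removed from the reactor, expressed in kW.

Q_out = 56.0 kW

Extent of reaction ξ = 0.699 × 19.5 = 13.63 mol/min
Reaction term: ξ·ΔH°_rxn = 13.63 × -258 = -3516.7 kJ/min
Sensible, feed 50.5→25 °C: -78.566 kJ/min
Outlet flows (mol/min): A 5.8695, O₂ 2.9348, B 13.63
Sensible, products 25→99.1 °C: 232.34 kJ/min
Q = ΔH = -3362.9 kJ/min = -56.048 kW
Heat removed = 56.048 kW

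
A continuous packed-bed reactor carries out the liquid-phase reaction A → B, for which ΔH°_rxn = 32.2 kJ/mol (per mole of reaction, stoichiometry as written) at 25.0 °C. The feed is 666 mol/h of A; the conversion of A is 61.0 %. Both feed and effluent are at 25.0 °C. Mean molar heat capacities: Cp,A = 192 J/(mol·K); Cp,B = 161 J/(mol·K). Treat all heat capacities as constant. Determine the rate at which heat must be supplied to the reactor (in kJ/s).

Extent of reaction ξ = 0.610 × 666 = 406.26 mol/h
Reaction term: ξ·ΔH°_rxn = 406.26 × 32.2 = 13082 kJ/h
Q = ΔH = 13082 kJ/h = 3.6338 kW
Heat supplied = 3.6338 kJ/s

Q_in = 3.63 kJ/s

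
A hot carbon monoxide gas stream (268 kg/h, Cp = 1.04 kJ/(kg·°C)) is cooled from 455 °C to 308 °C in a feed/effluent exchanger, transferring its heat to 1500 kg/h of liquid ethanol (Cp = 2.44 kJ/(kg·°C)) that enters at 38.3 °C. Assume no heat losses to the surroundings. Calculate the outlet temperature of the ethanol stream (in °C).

Heat released by hot stream: Q = 268 × 1.04 × (455 − 308) = 40972 kJ/h
Energy balance on cold side (adiabatic exchanger): Q = ṁ_c·Cp_c·(T_c,out − T_c,in)
T_c,out = 38.3 + 40972/(1500 × 2.44) = 49.494 °C

T_c,out = 49.5 °C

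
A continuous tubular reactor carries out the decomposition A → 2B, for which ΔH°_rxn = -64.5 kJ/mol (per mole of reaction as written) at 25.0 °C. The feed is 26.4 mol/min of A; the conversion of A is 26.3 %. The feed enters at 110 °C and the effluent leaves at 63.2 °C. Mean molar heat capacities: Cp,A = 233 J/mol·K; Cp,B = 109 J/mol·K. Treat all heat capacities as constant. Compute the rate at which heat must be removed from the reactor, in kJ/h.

Extent of reaction ξ = 0.263 × 26.4 = 6.9432 mol/min
Reaction term: ξ·ΔH°_rxn = 6.9432 × -64.5 = -447.84 kJ/min
Sensible, feed 110→25 °C: -522.85 kJ/min
Outlet flows (mol/min): A 19.457, B 13.886
Sensible, products 25→63.2 °C: 231 kJ/min
Q = ΔH = -739.69 kJ/min = -12.328 kW
Heat removed = 44381 kJ/h

Q_out = 44400 kJ/h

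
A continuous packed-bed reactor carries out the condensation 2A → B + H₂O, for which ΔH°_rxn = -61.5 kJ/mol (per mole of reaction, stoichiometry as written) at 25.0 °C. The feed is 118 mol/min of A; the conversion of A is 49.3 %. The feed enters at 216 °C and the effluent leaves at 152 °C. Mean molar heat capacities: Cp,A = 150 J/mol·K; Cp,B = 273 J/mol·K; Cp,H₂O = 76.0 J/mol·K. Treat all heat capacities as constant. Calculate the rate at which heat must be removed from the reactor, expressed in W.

Extent of reaction ξ = 0.493 × 118 / 2 = 29.087 mol/min
Reaction term: ξ·ΔH°_rxn = 29.087 × -61.5 = -1788.9 kJ/min
Sensible, feed 216→25 °C: -3380.7 kJ/min
Outlet flows (mol/min): A 59.826, B 29.087, H₂O 29.087
Sensible, products 25→152 °C: 2428.9 kJ/min
Q = ΔH = -2740.6 kJ/min = -45.677 kW
Heat removed = 45677 W

Q_out = 45700 W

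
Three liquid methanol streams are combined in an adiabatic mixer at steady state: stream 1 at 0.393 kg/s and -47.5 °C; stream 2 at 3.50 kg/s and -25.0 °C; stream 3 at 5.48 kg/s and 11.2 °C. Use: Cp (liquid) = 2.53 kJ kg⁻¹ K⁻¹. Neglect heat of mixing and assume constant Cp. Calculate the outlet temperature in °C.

T_out = -4.78 °C

Energy balance with Q = 0: Σ ṁᵢCp,ᵢ(T_out − Tᵢ) = 0
Σ ṁᵢCp,ᵢTᵢ = 0.393×2.53×-47.5 + 3.50×2.53×-25.0 + 5.48×2.53×11.2 = -113.32
Σ ṁᵢCp,ᵢ = 0.393×2.53 + 3.50×2.53 + 5.48×2.53 = 23.714
T_out = -113.32 / 23.714 = -4.7788 °C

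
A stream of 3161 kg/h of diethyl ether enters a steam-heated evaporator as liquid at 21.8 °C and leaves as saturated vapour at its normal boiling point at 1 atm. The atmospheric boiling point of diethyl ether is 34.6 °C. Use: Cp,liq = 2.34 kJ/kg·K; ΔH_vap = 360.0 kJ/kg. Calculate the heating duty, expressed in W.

liquid 21.8→34.6 °C: 29.952 kJ/kg
vaporisation at 34.6 °C: 360 kJ/kg
Δh = 29.952 + 360 = 389.95 kJ/kg
Q = ṁ·Δh = 3161 kg/h × 389.95 kJ/kg = 1.2326e+06 kJ/h
|Q| = 342.4 kW = 342400 W

Q = 342000 W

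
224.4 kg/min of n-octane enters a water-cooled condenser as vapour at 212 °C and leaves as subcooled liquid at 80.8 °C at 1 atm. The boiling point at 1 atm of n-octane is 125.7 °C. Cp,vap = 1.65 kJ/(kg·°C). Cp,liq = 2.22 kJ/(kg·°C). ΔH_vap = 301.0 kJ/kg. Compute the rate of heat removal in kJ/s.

Q_c = 2030 kJ/s

vapour 212→125.7 °C: -142.39 kJ/kg
condensation at 125.7 °C: -301 kJ/kg
liquid 125.7→80.8 °C: -99.678 kJ/kg
Δh = -142.39 + -301 + -99.678 = -543.07 kJ/kg
Q = ṁ·Δh = 224.4 kg/min × -543.07 kJ/kg = -121870 kJ/min
|Q| = 2031.1 kW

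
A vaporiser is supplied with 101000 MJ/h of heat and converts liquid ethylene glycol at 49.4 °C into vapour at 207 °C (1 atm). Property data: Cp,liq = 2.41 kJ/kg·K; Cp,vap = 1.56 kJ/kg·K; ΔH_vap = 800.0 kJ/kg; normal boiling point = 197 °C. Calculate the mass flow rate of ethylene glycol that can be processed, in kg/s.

ṁ = 24.0 kg/s

Δh = 2.41×(197−49.4) + 800.0 + 1.56×(207−197) = 1171.3 kJ/kg
Q = 101000 MJ/h = 28056 kJ/s = 28056 kJ/s
ṁ = Q/Δh = 28056 / 1171.3 = 23.952 kg/s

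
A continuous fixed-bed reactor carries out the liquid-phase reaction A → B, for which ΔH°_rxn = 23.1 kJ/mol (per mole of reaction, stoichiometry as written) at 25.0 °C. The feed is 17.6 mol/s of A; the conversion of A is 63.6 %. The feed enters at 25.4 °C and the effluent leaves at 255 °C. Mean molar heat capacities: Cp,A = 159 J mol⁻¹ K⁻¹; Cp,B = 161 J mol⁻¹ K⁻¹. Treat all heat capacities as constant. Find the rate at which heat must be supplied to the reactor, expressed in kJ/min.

Extent of reaction ξ = 0.636 × 17.6 = 11.194 mol/s
Reaction term: ξ·ΔH°_rxn = 11.194 × 23.1 = 258.57 kJ/s
Sensible, feed 25.4→25 °C: -1.1194 kJ/s
Outlet flows (mol/s): A 6.4064, B 11.194
Sensible, products 25→255 °C: 648.78 kJ/s
Q = ΔH = 906.23 kJ/s = 906.23 kW
Heat supplied = 54374 kJ/min

Q_in = 54400 kJ/min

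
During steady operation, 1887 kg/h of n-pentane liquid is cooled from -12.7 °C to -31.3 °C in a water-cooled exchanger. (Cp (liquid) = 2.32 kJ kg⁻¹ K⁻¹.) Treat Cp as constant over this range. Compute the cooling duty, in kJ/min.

Q_c = 1360 kJ/min

Q = ṁ·Cp·ΔT = 1887 × 2.32 × (-31.3 − -12.7) = -81428 kJ/h
Converting: 81428 / 3600 s = 22.619 kW
Cooling duty = 1357.1 kJ/min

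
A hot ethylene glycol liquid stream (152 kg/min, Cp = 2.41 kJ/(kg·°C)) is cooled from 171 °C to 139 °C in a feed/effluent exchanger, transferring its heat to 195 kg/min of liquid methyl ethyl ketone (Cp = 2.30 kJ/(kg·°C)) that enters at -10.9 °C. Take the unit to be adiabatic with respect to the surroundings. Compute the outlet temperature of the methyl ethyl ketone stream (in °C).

Heat released by hot stream: Q = 152 × 2.41 × (171 − 139) = 11722 kJ/min
Energy balance on cold side (adiabatic exchanger): Q = ṁ_c·Cp_c·(T_c,out − T_c,in)
T_c,out = -10.9 + 11722/(195 × 2.30) = 15.237 °C

T_c,out = 15.2 °C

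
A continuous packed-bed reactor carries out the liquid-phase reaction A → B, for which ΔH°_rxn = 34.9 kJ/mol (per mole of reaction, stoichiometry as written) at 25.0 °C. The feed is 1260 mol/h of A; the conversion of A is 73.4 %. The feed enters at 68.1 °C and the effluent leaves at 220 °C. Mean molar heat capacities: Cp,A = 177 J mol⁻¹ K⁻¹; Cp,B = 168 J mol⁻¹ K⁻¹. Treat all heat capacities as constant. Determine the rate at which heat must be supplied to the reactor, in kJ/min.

Extent of reaction ξ = 0.734 × 1260 = 924.84 mol/h
Reaction term: ξ·ΔH°_rxn = 924.84 × 34.9 = 32277 kJ/h
Sensible, feed 68.1→25 °C: -9612.2 kJ/h
Outlet flows (mol/h): A 335.16, B 924.84
Sensible, products 25→220 °C: 41866 kJ/h
Q = ΔH = 64531 kJ/h = 17.925 kW
Heat supplied = 1075.5 kJ/min

Q_in = 1080 kJ/min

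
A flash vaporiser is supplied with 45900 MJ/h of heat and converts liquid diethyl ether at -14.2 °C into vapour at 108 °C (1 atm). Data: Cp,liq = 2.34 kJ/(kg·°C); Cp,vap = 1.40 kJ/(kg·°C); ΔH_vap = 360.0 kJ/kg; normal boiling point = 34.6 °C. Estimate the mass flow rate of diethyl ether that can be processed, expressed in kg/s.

ṁ = 22.1 kg/s

Δh = 2.34×(34.6−-14.2) + 360.0 + 1.40×(108−34.6) = 576.95 kJ/kg
Q = 45900 MJ/h = 12750 kJ/s = 12750 kJ/s
ṁ = Q/Δh = 12750 / 576.95 = 22.099 kg/s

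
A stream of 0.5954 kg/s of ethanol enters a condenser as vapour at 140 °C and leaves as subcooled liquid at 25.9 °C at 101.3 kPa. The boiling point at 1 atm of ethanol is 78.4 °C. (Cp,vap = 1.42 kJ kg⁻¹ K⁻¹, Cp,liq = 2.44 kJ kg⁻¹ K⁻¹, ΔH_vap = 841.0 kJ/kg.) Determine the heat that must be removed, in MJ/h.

vapour 140→78.4 °C: -87.472 kJ/kg
condensation at 78.4 °C: -841 kJ/kg
liquid 78.4→25.9 °C: -128.1 kJ/kg
Δh = -87.472 + -841 + -128.1 = -1056.6 kJ/kg
Q = ṁ·Δh = 0.5954 kg/s × -1056.6 kJ/kg = -629.08 kJ/s
|Q| = 629.08 kW = 2264.7 MJ/h

Q_c = 2260 MJ/h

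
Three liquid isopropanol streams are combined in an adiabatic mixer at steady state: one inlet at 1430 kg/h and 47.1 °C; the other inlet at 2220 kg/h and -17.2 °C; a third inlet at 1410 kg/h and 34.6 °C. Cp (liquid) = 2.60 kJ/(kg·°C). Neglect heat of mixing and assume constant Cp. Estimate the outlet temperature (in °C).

T_out = 15.4 °C

No heat crosses the boundary, so H_out = H_in.
Σ ṁᵢCp,ᵢTᵢ = 1430×2.60×47.1 + 2220×2.60×-17.2 + 1410×2.60×34.6 = 202680
Σ ṁᵢCp,ᵢ = 1430×2.60 + 2220×2.60 + 1410×2.60 = 13156
T_out = 202680 / 13156 = 15.406 °C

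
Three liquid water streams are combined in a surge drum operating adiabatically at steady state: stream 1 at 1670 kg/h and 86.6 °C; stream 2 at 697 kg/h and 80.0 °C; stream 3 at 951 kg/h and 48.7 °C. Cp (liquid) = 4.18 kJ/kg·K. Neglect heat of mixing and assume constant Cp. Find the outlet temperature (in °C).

Energy balance with Q = 0: Σ ṁᵢCp,ᵢ(T_out − Tᵢ) = 0
Σ ṁᵢCp,ᵢTᵢ = 1670×4.18×86.6 + 697×4.18×80.0 + 951×4.18×48.7 = 1.0312e+06
Σ ṁᵢCp,ᵢ = 1670×4.18 + 697×4.18 + 951×4.18 = 13869
T_out = 1.0312e+06 / 13869 = 74.351 °C

T_out = 74.4 °C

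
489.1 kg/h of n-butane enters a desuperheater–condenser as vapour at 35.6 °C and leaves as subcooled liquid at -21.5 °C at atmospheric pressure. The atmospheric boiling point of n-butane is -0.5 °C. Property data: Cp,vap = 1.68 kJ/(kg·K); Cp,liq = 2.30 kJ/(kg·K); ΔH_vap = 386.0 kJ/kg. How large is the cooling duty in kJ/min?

Q_c = 4030 kJ/min

vapour 35.6→-0.5 °C: -60.648 kJ/kg
condensation at -0.5 °C: -386 kJ/kg
liquid -0.5→-21.5 °C: -48.3 kJ/kg
Δh = -60.648 + -386 + -48.3 = -494.95 kJ/kg
Q = ṁ·Δh = 489.1 kg/h × -494.95 kJ/kg = -242080 kJ/h
|Q| = 67.244 kW = 4034.7 kJ/min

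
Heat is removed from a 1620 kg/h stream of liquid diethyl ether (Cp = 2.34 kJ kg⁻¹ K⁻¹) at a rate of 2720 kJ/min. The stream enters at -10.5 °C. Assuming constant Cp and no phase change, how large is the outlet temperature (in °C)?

Q = 2720 kJ/min = 163200 kJ/h
ΔT = Q/(ṁ·Cp) = 163200/(1620×2.34) = 43.052 K
T_out = -10.5 − 43.052 = -53.552 °C

T_out = -53.6 °C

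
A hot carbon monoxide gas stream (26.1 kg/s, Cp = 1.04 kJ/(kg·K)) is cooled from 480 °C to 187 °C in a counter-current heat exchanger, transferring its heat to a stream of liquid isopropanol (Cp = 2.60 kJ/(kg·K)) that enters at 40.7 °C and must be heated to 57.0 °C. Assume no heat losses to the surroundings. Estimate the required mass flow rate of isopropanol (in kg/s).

ṁ_c = 188 kg/s

Heat released by hot stream: Q = 26.1 × 1.04 × (480 − 187) = 7953.2 kJ/s
Energy balance on cold side (adiabatic exchanger): Q = ṁ_c·Cp_c·(T_c,out − T_c,in)
ṁ_c = 7953.2 / [2.60 × (57.0 − 40.7)] = 187.66 kg/s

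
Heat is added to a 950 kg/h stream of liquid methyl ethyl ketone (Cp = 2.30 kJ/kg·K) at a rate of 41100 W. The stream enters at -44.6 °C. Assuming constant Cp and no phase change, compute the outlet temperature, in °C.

Q = 41100 W = 147960 kJ/h
ΔT = Q/(ṁ·Cp) = 147960/(950×2.30) = 67.716 K
T_out = -44.6 + 67.716 = 23.116 °C

T_out = 23.1 °C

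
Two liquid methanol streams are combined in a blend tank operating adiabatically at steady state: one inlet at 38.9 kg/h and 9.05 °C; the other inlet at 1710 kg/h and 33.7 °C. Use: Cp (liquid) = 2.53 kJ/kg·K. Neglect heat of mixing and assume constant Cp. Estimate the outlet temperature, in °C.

Adiabatic, steady state ⇒ Σ ṁᵢCp,ᵢ(T_out − Tᵢ) = 0
T_out = Σ ṁᵢCp,ᵢTᵢ / Σ ṁᵢCp,ᵢ
      = 146690 / 4424.7 = 33.152 °C

T_out = 33.2 °C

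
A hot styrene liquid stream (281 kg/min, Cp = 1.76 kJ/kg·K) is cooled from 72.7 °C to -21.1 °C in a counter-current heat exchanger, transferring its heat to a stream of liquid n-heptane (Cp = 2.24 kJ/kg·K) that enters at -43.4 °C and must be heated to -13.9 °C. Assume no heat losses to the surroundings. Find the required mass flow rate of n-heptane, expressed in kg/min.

ṁ_c = 702 kg/min

Heat released by hot stream: Q = 281 × 1.76 × (72.7 − -21.1) = 46390 kJ/min
Energy balance on cold side (adiabatic exchanger): Q = ṁ_c·Cp_c·(T_c,out − T_c,in)
ṁ_c = 46390 / [2.24 × (-13.9 − -43.4)] = 702.02 kg/min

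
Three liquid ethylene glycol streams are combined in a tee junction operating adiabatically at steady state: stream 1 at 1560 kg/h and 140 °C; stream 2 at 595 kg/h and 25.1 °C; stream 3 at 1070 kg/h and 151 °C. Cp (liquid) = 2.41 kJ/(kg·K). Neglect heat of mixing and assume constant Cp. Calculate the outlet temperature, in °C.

T_out = 122 °C

No heat crosses the boundary, so H_out = H_in.
T_out = Σ ṁᵢCp,ᵢTᵢ / Σ ṁᵢCp,ᵢ
      = 951720 / 7772.3 = 122.45 °C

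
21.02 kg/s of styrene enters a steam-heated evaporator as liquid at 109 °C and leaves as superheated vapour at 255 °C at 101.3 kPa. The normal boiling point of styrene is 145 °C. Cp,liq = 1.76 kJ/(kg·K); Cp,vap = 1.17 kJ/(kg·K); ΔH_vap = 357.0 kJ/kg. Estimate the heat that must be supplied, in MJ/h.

liquid 109→145 °C: 63.36 kJ/kg
vaporisation at 145 °C: 357 kJ/kg
vapour 145→255 °C: 128.7 kJ/kg
Δh = 63.36 + 357 + 128.7 = 549.06 kJ/kg
Q = ṁ·Δh = 21.02 kg/s × 549.06 kJ/kg = 11541 kJ/s
|Q| = 11541 kW = 41548 MJ/h

Q = 41500 MJ/h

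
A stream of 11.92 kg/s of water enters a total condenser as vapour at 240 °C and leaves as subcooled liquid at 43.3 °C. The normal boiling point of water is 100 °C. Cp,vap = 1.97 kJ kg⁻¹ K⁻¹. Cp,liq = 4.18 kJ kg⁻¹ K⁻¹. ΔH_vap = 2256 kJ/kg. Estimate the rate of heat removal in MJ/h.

Q_c = 119000 MJ/h

vapour 240→100 °C: -275.8 kJ/kg
condensation at 100 °C: -2256 kJ/kg
liquid 100→43.3 °C: -237.01 kJ/kg
Δh = -275.8 + -2256 + -237.01 = -2768.8 kJ/kg
Q = ṁ·Δh = 11.92 kg/s × -2768.8 kJ/kg = -33004 kJ/s
|Q| = 33004 kW = 118820 MJ/h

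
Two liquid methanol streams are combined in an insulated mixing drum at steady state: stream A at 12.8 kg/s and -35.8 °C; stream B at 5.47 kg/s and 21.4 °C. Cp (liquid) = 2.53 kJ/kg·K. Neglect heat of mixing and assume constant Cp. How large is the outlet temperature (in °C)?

Energy balance with Q = 0: Σ ṁᵢCp,ᵢ(T_out − Tᵢ) = 0
T_out = Σ ṁᵢCp,ᵢTᵢ / Σ ṁᵢCp,ᵢ
      = -863.19 / 46.223 = -18.674 °C

T_out = -18.7 °C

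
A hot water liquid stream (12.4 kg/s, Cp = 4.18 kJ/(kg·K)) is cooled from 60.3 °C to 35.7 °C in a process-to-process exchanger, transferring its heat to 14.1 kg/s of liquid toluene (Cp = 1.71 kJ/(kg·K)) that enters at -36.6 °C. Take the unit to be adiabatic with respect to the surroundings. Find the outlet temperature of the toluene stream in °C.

T_c,out = 16.3 °C

Heat released by hot stream: Q = 12.4 × 4.18 × (60.3 − 35.7) = 1275.1 kJ/s
Energy balance on cold side (adiabatic exchanger): Q = ṁ_c·Cp_c·(T_c,out − T_c,in)
T_c,out = -36.6 + 1275.1/(14.1 × 1.71) = 16.283 °C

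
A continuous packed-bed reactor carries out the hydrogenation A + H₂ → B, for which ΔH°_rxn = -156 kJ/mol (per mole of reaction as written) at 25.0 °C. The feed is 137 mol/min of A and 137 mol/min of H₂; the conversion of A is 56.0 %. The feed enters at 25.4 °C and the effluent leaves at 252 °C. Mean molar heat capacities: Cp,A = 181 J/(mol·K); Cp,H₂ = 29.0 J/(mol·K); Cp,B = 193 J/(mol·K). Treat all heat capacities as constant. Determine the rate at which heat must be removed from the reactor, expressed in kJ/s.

Extent of reaction ξ = 0.560 × 137 = 76.72 mol/min
Reaction term: ξ·ΔH°_rxn = 76.72 × -156 = -11968 kJ/min
Sensible, feed 25.4→25 °C: -11.508 kJ/min
Outlet flows (mol/min): A 60.28, H₂ 60.28, B 76.72
Sensible, products 25→252 °C: 6234.7 kJ/min
Q = ΔH = -5745.1 kJ/min = -95.752 kW
Heat removed = 95.752 kJ/s

Q_out = 95.8 kJ/s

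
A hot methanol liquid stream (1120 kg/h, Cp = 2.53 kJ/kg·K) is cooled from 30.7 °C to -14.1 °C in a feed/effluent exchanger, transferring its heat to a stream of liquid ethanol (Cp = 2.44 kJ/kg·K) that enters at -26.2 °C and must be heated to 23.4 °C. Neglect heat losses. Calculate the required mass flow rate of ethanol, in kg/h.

ṁ_c = 1050 kg/h

Heat released by hot stream: Q = 1120 × 2.53 × (30.7 − -14.1) = 126950 kJ/h
Energy balance on cold side (adiabatic exchanger): Q = ṁ_c·Cp_c·(T_c,out − T_c,in)
ṁ_c = 126950 / [2.44 × (23.4 − -26.2)] = 1048.9 kg/h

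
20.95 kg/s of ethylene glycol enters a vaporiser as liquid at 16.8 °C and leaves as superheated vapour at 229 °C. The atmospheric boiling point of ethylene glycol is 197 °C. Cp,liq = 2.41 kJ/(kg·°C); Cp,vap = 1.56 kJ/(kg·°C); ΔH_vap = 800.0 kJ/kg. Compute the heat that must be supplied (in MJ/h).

liquid 16.8→197 °C: 434.28 kJ/kg
vaporisation at 197 °C: 800 kJ/kg
vapour 197→229 °C: 49.92 kJ/kg
Δh = 434.28 + 800 + 49.92 = 1284.2 kJ/kg
Q = ṁ·Δh = 20.95 kg/s × 1284.2 kJ/kg = 26904 kJ/s
|Q| = 26904 kW = 96855 MJ/h

Q = 96900 MJ/h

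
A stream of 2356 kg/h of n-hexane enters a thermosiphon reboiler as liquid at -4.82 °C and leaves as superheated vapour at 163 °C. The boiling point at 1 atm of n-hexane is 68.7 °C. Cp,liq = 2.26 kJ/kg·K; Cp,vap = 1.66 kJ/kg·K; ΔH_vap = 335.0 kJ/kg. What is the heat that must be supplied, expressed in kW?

liquid -4.82→68.7 °C: 166.16 kJ/kg
vaporisation at 68.7 °C: 335 kJ/kg
vapour 68.7→163 °C: 156.54 kJ/kg
Δh = 166.16 + 335 + 156.54 = 657.69 kJ/kg
Q = ṁ·Δh = 2356 kg/h × 657.69 kJ/kg = 1.5495e+06 kJ/h
|Q| = 430.42 kW

Q = 430 kW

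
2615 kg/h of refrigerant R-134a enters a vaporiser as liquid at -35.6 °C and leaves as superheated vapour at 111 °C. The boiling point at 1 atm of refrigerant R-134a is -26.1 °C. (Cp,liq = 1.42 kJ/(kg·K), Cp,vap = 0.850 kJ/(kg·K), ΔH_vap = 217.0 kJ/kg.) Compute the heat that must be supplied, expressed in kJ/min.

liquid -35.6→-26.1 °C: 13.49 kJ/kg
vaporisation at -26.1 °C: 217 kJ/kg
vapour -26.1→111 °C: 116.53 kJ/kg
Δh = 13.49 + 217 + 116.53 = 347.02 kJ/kg
Q = ṁ·Δh = 2615 kg/h × 347.02 kJ/kg = 907470 kJ/h
|Q| = 252.08 kW = 15125 kJ/min

Q = 15100 kJ/min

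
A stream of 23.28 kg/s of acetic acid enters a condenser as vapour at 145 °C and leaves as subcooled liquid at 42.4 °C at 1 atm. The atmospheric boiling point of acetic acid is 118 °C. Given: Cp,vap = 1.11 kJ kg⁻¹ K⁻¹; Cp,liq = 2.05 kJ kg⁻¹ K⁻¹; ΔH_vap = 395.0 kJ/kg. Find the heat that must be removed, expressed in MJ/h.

vapour 145→118 °C: -29.97 kJ/kg
condensation at 118 °C: -395 kJ/kg
liquid 118→42.4 °C: -154.98 kJ/kg
Δh = -29.97 + -395 + -154.98 = -579.95 kJ/kg
Q = ṁ·Δh = 23.28 kg/s × -579.95 kJ/kg = -13501 kJ/s
|Q| = 13501 kW = 48604 MJ/h

Q_c = 48600 MJ/h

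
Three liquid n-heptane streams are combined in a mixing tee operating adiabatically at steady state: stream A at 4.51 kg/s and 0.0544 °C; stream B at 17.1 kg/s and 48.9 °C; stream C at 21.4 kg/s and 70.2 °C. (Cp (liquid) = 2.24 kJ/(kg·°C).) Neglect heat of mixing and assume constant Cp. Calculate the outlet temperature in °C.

T_out = 54.4 °C

No heat crosses the boundary, so H_out = H_in.
Σ ṁᵢCp,ᵢTᵢ = 4.51×2.24×0.0544 + 17.1×2.24×48.9 + 21.4×2.24×70.2 = 5238.7
Σ ṁᵢCp,ᵢ = 4.51×2.24 + 17.1×2.24 + 21.4×2.24 = 96.342
T_out = 5238.7 / 96.342 = 54.376 °C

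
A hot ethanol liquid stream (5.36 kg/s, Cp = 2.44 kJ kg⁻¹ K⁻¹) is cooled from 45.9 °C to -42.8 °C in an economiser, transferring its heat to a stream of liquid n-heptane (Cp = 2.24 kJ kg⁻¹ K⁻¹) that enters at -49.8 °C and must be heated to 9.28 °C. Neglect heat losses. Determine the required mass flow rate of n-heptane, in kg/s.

Heat released by hot stream: Q = 5.36 × 2.44 × (45.9 − -42.8) = 1160.1 kJ/s
Energy balance on cold side (adiabatic exchanger): Q = ṁ_c·Cp_c·(T_c,out − T_c,in)
ṁ_c = 1160.1 / [2.24 × (9.28 − -49.8)] = 8.7658 kg/s

ṁ_c = 8.77 kg/s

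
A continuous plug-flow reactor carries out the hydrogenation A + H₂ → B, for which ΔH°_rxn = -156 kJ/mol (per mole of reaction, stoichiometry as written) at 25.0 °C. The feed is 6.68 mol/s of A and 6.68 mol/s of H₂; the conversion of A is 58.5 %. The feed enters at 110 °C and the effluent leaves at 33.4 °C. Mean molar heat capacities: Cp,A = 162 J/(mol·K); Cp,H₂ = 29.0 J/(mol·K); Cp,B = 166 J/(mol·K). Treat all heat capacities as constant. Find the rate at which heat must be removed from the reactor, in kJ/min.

Q_out = 42500 kJ/min

Extent of reaction ξ = 0.585 × 6.68 = 3.9078 mol/s
Reaction term: ξ·ΔH°_rxn = 3.9078 × -156 = -609.62 kJ/s
Sensible, feed 110→25 °C: -108.45 kJ/s
Outlet flows (mol/s): A 2.7722, H₂ 2.7722, B 3.9078
Sensible, products 25→33.4 °C: 9.8968 kJ/s
Q = ΔH = -708.17 kJ/s = -708.17 kW
Heat removed = 42490 kJ/min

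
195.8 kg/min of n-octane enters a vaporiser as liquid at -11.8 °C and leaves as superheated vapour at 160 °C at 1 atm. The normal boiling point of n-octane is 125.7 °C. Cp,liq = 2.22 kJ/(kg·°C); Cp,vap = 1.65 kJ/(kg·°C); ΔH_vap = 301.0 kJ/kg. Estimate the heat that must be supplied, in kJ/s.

liquid -11.8→125.7 °C: 305.25 kJ/kg
vaporisation at 125.7 °C: 301 kJ/kg
vapour 125.7→160 °C: 56.595 kJ/kg
Δh = 305.25 + 301 + 56.595 = 662.85 kJ/kg
Q = ṁ·Δh = 195.8 kg/min × 662.85 kJ/kg = 129790 kJ/min
|Q| = 2163.1 kW

Q = 2160 kJ/s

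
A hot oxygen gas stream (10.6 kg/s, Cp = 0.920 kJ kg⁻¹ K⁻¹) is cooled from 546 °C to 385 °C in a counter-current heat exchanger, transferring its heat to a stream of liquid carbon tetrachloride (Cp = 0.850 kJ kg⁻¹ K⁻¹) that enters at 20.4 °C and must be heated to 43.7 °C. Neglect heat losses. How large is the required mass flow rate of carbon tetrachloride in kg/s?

Heat released by hot stream: Q = 10.6 × 0.920 × (546 − 385) = 1570.1 kJ/s
Energy balance on cold side (adiabatic exchanger): Q = ṁ_c·Cp_c·(T_c,out − T_c,in)
ṁ_c = 1570.1 / [0.850 × (43.7 − 20.4)] = 79.277 kg/s

ṁ_c = 79.3 kg/s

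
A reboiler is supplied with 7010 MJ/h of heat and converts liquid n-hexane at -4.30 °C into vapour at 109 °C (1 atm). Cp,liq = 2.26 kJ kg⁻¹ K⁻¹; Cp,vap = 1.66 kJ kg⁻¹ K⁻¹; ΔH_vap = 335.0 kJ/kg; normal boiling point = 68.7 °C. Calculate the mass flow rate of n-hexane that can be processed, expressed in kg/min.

ṁ = 206 kg/min

Δh = 2.26×(68.7−-4.30) + 335.0 + 1.66×(109−68.7) = 566.88 kJ/kg
Q = 7010 MJ/h = 1947.2 kJ/s = 116830 kJ/min
ṁ = Q/Δh = 116830 / 566.88 = 206.1 kg/min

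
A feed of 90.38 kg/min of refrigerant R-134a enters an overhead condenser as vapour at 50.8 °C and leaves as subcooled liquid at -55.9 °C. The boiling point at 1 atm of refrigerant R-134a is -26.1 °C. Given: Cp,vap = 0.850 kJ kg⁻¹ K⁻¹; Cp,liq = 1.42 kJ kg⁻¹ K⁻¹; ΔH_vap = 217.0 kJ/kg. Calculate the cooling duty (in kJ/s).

vapour 50.8→-26.1 °C: -65.365 kJ/kg
condensation at -26.1 °C: -217 kJ/kg
liquid -26.1→-55.9 °C: -42.316 kJ/kg
Δh = -65.365 + -217 + -42.316 = -324.68 kJ/kg
Q = ṁ·Δh = 90.38 kg/min × -324.68 kJ/kg = -29345 kJ/min
|Q| = 489.08 kW

Q_c = 489 kJ/s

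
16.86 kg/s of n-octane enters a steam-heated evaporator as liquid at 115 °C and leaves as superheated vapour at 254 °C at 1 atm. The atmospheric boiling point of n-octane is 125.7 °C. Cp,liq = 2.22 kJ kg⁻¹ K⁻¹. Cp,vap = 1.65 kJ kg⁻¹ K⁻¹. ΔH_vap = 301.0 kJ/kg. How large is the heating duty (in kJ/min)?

liquid 115→125.7 °C: 23.754 kJ/kg
vaporisation at 125.7 °C: 301 kJ/kg
vapour 125.7→254 °C: 211.69 kJ/kg
Δh = 23.754 + 301 + 211.69 = 536.45 kJ/kg
Q = ṁ·Δh = 16.86 kg/s × 536.45 kJ/kg = 9044.5 kJ/s
|Q| = 9044.5 kW = 542670 kJ/min

Q = 543000 kJ/min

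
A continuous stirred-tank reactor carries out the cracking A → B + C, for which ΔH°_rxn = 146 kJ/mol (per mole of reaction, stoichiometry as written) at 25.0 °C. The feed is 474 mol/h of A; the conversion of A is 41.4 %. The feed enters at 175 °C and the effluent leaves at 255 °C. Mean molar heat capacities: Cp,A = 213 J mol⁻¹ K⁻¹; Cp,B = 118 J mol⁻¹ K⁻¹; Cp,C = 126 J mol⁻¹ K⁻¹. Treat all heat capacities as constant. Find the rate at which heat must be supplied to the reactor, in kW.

Q_in = 10.6 kW

Extent of reaction ξ = 0.414 × 474 = 196.24 mol/h
Reaction term: ξ·ΔH°_rxn = 196.24 × 146 = 28650 kJ/h
Sensible, feed 175→25 °C: -15144 kJ/h
Outlet flows (mol/h): A 277.76, B 196.24, C 196.24
Sensible, products 25→255 °C: 24620 kJ/h
Q = ΔH = 38127 kJ/h = 10.591 kW
Heat supplied = 10.591 kW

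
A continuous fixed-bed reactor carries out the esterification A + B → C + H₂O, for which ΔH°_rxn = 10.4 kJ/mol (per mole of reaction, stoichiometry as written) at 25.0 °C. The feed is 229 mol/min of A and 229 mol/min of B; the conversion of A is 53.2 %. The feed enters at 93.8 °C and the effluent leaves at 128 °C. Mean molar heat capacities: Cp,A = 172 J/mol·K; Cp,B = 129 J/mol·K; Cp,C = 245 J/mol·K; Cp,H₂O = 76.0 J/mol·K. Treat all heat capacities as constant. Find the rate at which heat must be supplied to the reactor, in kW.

Q_in = 64.6 kW

Extent of reaction ξ = 0.532 × 229 = 121.83 mol/min
Reaction term: ξ·ΔH°_rxn = 121.83 × 10.4 = 1267 kJ/min
Sensible, feed 93.8→25 °C: -4742.3 kJ/min
Outlet flows (mol/min): A 107.17, B 107.17, C 121.83, H₂O 121.83
Sensible, products 25→128 °C: 7350.7 kJ/min
Q = ΔH = 3875.3 kJ/min = 64.589 kW
Heat supplied = 64.589 kW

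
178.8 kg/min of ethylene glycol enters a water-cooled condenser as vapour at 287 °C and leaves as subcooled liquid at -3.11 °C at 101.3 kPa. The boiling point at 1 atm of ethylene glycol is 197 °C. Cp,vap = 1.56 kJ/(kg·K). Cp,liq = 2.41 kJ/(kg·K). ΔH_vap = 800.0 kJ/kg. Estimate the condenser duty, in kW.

Q_c = 4240 kW

vapour 287→197 °C: -140.4 kJ/kg
condensation at 197 °C: -800 kJ/kg
liquid 197→-3.11 °C: -482.27 kJ/kg
Δh = -140.4 + -800 + -482.27 = -1422.7 kJ/kg
Q = ṁ·Δh = 178.8 kg/min × -1422.7 kJ/kg = -254370 kJ/min
|Q| = 4239.5 kW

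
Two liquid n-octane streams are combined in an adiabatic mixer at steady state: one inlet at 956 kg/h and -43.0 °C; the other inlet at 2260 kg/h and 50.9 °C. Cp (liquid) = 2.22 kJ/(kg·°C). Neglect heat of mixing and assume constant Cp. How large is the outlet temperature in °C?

Adiabatic, steady state ⇒ Σ ṁᵢCp,ᵢ(T_out − Tᵢ) = 0
T_out = Σ ṁᵢCp,ᵢTᵢ / Σ ṁᵢCp,ᵢ
      = 164120 / 7139.5 = 22.987 °C

T_out = 23.0 °C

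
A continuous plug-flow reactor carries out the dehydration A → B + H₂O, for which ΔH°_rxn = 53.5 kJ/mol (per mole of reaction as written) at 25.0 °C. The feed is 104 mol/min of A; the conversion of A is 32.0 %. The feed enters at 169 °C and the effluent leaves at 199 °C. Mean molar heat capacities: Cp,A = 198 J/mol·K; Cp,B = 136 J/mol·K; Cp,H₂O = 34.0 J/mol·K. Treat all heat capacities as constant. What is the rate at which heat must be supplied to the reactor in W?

Q_in = 37300 W

Extent of reaction ξ = 0.320 × 104 = 33.28 mol/min
Reaction term: ξ·ΔH°_rxn = 33.28 × 53.5 = 1780.5 kJ/min
Sensible, feed 169→25 °C: -2965.2 kJ/min
Outlet flows (mol/min): A 70.72, B 33.28, H₂O 33.28
Sensible, products 25→199 °C: 3420.9 kJ/min
Q = ΔH = 2236.1 kJ/min = 37.268 kW
Heat supplied = 37268 W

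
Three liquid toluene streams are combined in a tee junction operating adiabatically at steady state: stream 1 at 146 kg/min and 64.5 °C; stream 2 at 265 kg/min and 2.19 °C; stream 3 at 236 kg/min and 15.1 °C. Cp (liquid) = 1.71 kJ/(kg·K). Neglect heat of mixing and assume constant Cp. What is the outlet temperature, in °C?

No heat crosses the boundary, so H_out = H_in.
T_out = Σ ṁᵢCp,ᵢTᵢ / Σ ṁᵢCp,ᵢ
      = 23189 / 1106.4 = 20.96 °C

T_out = 21.0 °C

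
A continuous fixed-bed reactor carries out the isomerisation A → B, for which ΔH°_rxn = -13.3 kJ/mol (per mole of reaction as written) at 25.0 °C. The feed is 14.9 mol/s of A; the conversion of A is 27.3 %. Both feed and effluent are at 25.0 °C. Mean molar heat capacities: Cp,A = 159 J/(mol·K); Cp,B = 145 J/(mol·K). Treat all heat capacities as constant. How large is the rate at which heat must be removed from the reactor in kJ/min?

Q_out = 3250 kJ/min

Extent of reaction ξ = 0.273 × 14.9 = 4.0677 mol/s
Reaction term: ξ·ΔH°_rxn = 4.0677 × -13.3 = -54.1 kJ/s
Q = ΔH = -54.1 kJ/s = -54.1 kW
Heat removed = 3246 kJ/min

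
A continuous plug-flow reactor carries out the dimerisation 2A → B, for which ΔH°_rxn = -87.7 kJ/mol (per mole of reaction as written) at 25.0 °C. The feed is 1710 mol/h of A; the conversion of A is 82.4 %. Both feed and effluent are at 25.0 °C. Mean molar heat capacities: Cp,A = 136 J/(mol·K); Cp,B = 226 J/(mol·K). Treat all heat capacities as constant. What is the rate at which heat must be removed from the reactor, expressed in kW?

Q_out = 17.2 kW

Extent of reaction ξ = 0.824 × 1710 / 2 = 704.52 mol/h
Reaction term: ξ·ΔH°_rxn = 704.52 × -87.7 = -61786 kJ/h
Q = ΔH = -61786 kJ/h = -17.163 kW
Heat removed = 17.163 kW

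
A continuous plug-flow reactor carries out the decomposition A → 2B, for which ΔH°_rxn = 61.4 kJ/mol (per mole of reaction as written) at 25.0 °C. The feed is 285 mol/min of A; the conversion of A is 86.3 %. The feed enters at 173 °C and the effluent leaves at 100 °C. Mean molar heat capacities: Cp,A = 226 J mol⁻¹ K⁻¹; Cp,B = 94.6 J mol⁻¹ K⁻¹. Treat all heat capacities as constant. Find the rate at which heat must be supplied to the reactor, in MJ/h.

Q_in = 583 MJ/h

Extent of reaction ξ = 0.863 × 285 = 245.95 mol/min
Reaction term: ξ·ΔH°_rxn = 245.95 × 61.4 = 15102 kJ/min
Sensible, feed 173→25 °C: -9532.7 kJ/min
Outlet flows (mol/min): A 39.045, B 491.91
Sensible, products 25→100 °C: 4151.9 kJ/min
Q = ΔH = 9720.9 kJ/min = 162.01 kW
Heat supplied = 583.25 MJ/h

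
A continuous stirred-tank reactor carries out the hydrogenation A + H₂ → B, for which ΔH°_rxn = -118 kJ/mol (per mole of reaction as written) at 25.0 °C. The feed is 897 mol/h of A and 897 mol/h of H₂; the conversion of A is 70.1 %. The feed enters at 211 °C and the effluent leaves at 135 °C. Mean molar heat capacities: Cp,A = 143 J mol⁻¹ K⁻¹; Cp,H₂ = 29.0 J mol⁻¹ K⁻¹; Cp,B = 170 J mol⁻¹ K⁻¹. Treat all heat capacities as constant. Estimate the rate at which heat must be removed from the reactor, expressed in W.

Extent of reaction ξ = 0.701 × 897 = 628.8 mol/h
Reaction term: ξ·ΔH°_rxn = 628.8 × -118 = -74198 kJ/h
Sensible, feed 211→25 °C: -28697 kJ/h
Outlet flows (mol/h): A 268.2, H₂ 268.2, B 628.8
Sensible, products 25→135 °C: 16833 kJ/h
Q = ΔH = -86062 kJ/h = -23.906 kW
Heat removed = 23906 W

Q_out = 23900 W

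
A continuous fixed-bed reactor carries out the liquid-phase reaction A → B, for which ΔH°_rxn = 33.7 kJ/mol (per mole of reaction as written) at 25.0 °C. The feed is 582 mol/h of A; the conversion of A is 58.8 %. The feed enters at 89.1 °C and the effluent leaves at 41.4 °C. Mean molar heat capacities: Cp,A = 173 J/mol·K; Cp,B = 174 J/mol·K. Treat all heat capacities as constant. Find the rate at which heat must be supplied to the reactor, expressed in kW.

Q_in = 1.87 kW

Extent of reaction ξ = 0.588 × 582 = 342.22 mol/h
Reaction term: ξ·ΔH°_rxn = 342.22 × 33.7 = 11533 kJ/h
Sensible, feed 89.1→25 °C: -6454 kJ/h
Outlet flows (mol/h): A 239.78, B 342.22
Sensible, products 25→41.4 °C: 1656.9 kJ/h
Q = ΔH = 6735.6 kJ/h = 1.871 kW
Heat supplied = 1.871 kW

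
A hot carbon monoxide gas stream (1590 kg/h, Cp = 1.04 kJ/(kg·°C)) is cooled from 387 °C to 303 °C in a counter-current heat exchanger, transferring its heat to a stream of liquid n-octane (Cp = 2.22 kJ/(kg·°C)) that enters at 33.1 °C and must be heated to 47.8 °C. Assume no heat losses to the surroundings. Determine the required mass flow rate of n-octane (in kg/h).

ṁ_c = 4260 kg/h

Heat released by hot stream: Q = 1590 × 1.04 × (387 − 303) = 138900 kJ/h
Energy balance on cold side (adiabatic exchanger): Q = ṁ_c·Cp_c·(T_c,out − T_c,in)
ṁ_c = 138900 / [2.22 × (47.8 − 33.1)] = 4256.4 kg/h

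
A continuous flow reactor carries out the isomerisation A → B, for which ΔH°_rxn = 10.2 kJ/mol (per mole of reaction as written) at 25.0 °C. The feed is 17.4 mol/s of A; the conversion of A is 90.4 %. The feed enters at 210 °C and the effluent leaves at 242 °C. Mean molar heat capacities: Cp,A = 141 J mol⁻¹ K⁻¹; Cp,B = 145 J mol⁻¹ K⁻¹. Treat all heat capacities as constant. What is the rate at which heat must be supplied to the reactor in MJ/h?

Extent of reaction ξ = 0.904 × 17.4 = 15.73 mol/s
Reaction term: ξ·ΔH°_rxn = 15.73 × 10.2 = 160.44 kJ/s
Sensible, feed 210→25 °C: -453.88 kJ/s
Outlet flows (mol/s): A 1.6704, B 15.73
Sensible, products 25→242 °C: 546.04 kJ/s
Q = ΔH = 252.6 kJ/s = 252.6 kW
Heat supplied = 909.37 MJ/h

Q_in = 909 MJ/h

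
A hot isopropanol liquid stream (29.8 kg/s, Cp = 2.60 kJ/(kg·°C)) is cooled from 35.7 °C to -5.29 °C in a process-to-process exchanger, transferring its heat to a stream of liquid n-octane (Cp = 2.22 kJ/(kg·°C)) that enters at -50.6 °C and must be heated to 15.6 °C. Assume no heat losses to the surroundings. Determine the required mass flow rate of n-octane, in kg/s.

ṁ_c = 21.6 kg/s

Heat released by hot stream: Q = 29.8 × 2.60 × (35.7 − -5.29) = 3175.9 kJ/s
Energy balance on cold side (adiabatic exchanger): Q = ṁ_c·Cp_c·(T_c,out − T_c,in)
ṁ_c = 3175.9 / [2.22 × (15.6 − -50.6)] = 21.61 kg/s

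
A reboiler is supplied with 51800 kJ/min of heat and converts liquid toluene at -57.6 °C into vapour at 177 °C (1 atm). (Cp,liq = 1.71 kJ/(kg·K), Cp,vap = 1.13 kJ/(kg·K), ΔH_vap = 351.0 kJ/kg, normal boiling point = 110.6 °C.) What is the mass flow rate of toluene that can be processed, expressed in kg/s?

Δh = 1.71×(110.6−-57.6) + 351.0 + 1.13×(177−110.6) = 713.65 kJ/kg
Q = 51800 kJ/min = 863.33 kJ/s = 863.33 kJ/s
ṁ = Q/Δh = 863.33 / 713.65 = 1.2097 kg/s

ṁ = 1.21 kg/s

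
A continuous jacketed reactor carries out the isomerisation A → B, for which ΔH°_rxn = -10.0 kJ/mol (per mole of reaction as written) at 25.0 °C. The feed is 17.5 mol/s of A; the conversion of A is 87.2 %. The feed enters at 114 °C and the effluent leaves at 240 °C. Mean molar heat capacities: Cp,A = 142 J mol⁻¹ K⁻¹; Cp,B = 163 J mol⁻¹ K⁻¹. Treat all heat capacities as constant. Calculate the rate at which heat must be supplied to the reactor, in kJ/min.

Extent of reaction ξ = 0.872 × 17.5 = 15.26 mol/s
Reaction term: ξ·ΔH°_rxn = 15.26 × -10.0 = -152.6 kJ/s
Sensible, feed 114→25 °C: -221.16 kJ/s
Outlet flows (mol/s): A 2.24, B 15.26
Sensible, products 25→240 °C: 603.17 kJ/s
Q = ΔH = 229.41 kJ/s = 229.41 kW
Heat supplied = 13765 kJ/min

Q_in = 13800 kJ/min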